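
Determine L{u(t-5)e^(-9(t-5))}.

u(t-a)f(t-a) with f(t)=e^(-9t). L{e^(-9t)} = 1/(s+9). By time shift: e^(-5s)/(s+9)

Final answer: e^(-5s)/(s+9)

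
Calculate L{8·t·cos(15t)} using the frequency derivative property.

L{cos(15t)} = s/(s² + 225). Derivative: d/ds[s/(s² + 225)] = [(s² + 225) - s·2s]/(s² + 225)² = (225 - s²)/(s² + 225)². So L{t·cos(15t)} = -F'(s) = (s² - 225)/(s² + 225)². Then L{8·t·cos(15t)} = 8·(s² - 225)/(s² + 225)²

Final answer: 8·(s² - 225)/(s² + 225)²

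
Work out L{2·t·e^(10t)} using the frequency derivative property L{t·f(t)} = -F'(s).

L{e^(10t)} = 1/(s-10). By frequency derivative: L{t·e^(10t)} = -d/ds[1/(s-10)] = -(-1)/(s-10)² = 1/(s-10)². Then L{2·t·e^(10t)} = 2·1/(s-10)² = 2/(s-10)²

Final answer: 2/(s-10)²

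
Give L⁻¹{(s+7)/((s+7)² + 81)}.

Using frequency shift: L⁻¹{(s-a)/((s-a)² + b²)} = e^(at)cos(bt). Here a=-7, b=9

Final answer: e^(-7t)·cos(9t)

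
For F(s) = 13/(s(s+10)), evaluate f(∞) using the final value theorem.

f(∞) = lim_{s→0} s·13/(s(s+10)) = lim_{s→0} 13/(s+10) = 13/10 = 13/10

Final answer: 13/10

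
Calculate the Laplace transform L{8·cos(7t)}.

L{cos(ωt)} = s/(s² + ω²), so L{cos(7t)} = s/(s² + 49). Then L{8·cos(7t)} = 8·s/(s² + 49) = 8s/(s² + 49)

Final answer: 8s/(s² + 49)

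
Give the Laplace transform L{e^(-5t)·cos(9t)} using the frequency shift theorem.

Frequency shift: L{e^(at)f(t)} = F(s-a). L{e^(-5t)·cos(9t)} = (s+5)/((s+5)² + 81)

Final answer: (s+5)/((s+5)² + 81)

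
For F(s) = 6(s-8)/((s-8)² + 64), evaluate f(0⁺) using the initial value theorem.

f(0⁺) = lim_{s→∞} sF(s) = lim_{s→∞} 6s(s-8)/((s-8)² + 64) = 6

Final answer: 6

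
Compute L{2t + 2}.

L{2t + 2} = 2·L{t} + 2·L{1} = 2/s² + 2/s

Final answer: 2/s² + 2/s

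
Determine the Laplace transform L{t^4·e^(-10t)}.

L{t^n·e^(at)} = n!/(s-a)^(n+1), so L{t^4·e^(-10t)} = 24/(s+10)^5

Final answer: 24/(s+10)^5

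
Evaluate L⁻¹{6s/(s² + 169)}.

This is the form c·s/(s² + a²) with a = 13, c = 6. L⁻¹ = 6·cos(13t)

Final answer: 6·cos(13t)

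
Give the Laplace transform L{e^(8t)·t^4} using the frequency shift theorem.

L{e^(at)·t^n} = n!/(s-a)^(n+1), so L{e^(8t)·t^4} = 24/(s-8)^5

Final answer: 24/(s-8)^5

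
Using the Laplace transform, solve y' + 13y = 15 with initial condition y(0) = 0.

sY + 13Y = 15/s. Y = 15/(s(s+13)). Partial fractions: Y = 15/13/s - 15/13/(s+13)

Final answer: y(t) = 15/13(1 - e^(-13t))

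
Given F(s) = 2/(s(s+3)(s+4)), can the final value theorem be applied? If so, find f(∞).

Poles of sF(s) = 2/((s+3)(s+4)) are at s = -3 and s = -4, both in the left half-plane. Theorem applies. f(∞) = lim_{s→0} sF(s) = 2/(3·4) = 1/6

Final answer: 1/6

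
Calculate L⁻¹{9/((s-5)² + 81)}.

Form: b/((s-a)² + b²) → e^(at)sin(bt). With a=5, b=9

Final answer: e^(5t)·sin(9t)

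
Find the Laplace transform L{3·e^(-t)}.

L{e^(at)} = 1/(s-a), so L{e^(-t)} = 1/(s+1). Then L{3·e^(-t)} = 3/(s+1)

Final answer: 3/(s+1)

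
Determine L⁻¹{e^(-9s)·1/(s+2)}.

L⁻¹{1/(s+2)} = e^(-2t). By the time shift theorem, L⁻¹{e^(-as)F(s)} = u(t-a)f(t-a) with a=9, so L⁻¹{e^(-9s)·1/(s+2)} = u(t-9)·e^(-2(t-9))

Final answer: u(t-9)·e^(-2(t-9))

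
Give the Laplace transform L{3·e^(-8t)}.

L{e^(at)} = 1/(s-a), so L{e^(-8t)} = 1/(s+8). Then L{3·e^(-8t)} = 3/(s+8)

Final answer: 3/(s+8)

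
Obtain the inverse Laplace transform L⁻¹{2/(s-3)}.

L⁻¹{1/(s-a)} = e^(at), so L⁻¹{1/(s-3)} = e^(3t), and L⁻¹{2/(s-3)} = 2·e^(3t)

Final answer: 2·e^(3t)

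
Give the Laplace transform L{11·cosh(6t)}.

L{cosh(ωt)} = s/(s² - ω²), so L{cosh(6t)} = s/(s² - 36). Then L{11·cosh(6t)} = 11·s/(s² - 36) = 11s/(s² - 36)

Final answer: 11s/(s² - 36)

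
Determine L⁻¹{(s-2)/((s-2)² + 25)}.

Using frequency shift: L⁻¹{(s-a)/((s-a)² + b²)} = e^(at)cos(bt). Here a=2, b=5

Final answer: e^(2t)·cos(5t)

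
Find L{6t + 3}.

L{6t + 3} = 6·L{t} + 3·L{1} = 6/s² + 3/s

Final answer: 6/s² + 3/s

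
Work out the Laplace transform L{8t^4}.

L{8t^4} = 8 · L{t^4} = 8 · 24/s^5 = 192/s^5

Final answer: 192/s^5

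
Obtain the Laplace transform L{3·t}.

L{t^n} = n!/s^(n+1), so L{t} = 1/s^2. Then L{3·t} = 3·1/s^2 = 3/s^2

Final answer: 3/s^2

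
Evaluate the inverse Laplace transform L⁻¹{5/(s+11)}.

L⁻¹{1/(s-a)} = e^(at), so L⁻¹{1/(s+11)} = e^(-11t), and L⁻¹{5/(s+11)} = 5·e^(-11t)

Final answer: 5·e^(-11t)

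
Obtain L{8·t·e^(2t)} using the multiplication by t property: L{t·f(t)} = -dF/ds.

Using L{t^n·e^(at)} = n!/(s-a)^(n+1), L{t·e^(2t)} = 1/(s-2)^2, so L{8·t·e^(2t)} = 8·1/(s-2)^2 = 8/(s-2)^2

Final answer: 8/(s-2)^2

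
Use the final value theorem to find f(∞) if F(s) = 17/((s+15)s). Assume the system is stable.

f(∞) = lim_{s→0} sF(s) = lim_{s→0} 17/(s+15) = 17/15

Final answer: 17/15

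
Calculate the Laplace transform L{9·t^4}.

L{t^n} = n!/s^(n+1), so L{t^4} = 24/s^5. Then L{9·t^4} = 9·24/s^5 = 216/s^5

Final answer: 216/s^5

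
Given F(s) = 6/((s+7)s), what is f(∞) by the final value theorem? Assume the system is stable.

f(∞) = lim_{s→0} sF(s) = lim_{s→0} 6/(s+7) = 6/7

Final answer: 6/7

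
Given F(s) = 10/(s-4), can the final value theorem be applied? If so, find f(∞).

sF(s) = 10s/(s-4) has a pole at s = 4 in the right half-plane. Theorem does NOT apply (unstable system; f(t) = 10·e^(4t) grows without bound).

Final answer: Not applicable (unstable)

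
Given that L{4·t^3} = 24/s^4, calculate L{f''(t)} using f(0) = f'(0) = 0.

L{f''(t)} = s²F(s) - sf(0) - f'(0) = s²·24/s^4 - 0 - 0 = 24/s^2

Final answer: 24/s^2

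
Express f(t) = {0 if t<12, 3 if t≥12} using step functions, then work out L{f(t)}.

f(t) = 3·u(t-12). L{u(t-12)} = e^(-12s)/s, so L{f(t)} = 3·e^(-12s)/s

Final answer: 3·e^(-12s)/s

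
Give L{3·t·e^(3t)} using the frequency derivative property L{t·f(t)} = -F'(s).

L{e^(3t)} = 1/(s-3). By frequency derivative: L{t·e^(3t)} = -d/ds[1/(s-3)] = -(-1)/(s-3)² = 1/(s-3)². Then L{3·t·e^(3t)} = 3·1/(s-3)² = 3/(s-3)²

Final answer: 3/(s-3)²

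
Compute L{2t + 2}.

L{2t + 2} = 2·L{t} + 2·L{1} = 2/s² + 2/s

Final answer: 2/s² + 2/s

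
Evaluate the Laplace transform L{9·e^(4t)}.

L{e^(at)} = 1/(s-a), so L{e^(4t)} = 1/(s-4). Then L{9·e^(4t)} = 9/(s-4)

Final answer: 9/(s-4)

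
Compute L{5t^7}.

L{t^n} = n!/s^(n+1). So L{5t^7} = 5·7!/s^8 = 25200/s^8

Final answer: 25200/s^8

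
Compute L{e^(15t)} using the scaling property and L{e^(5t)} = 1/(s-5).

Using L{f(at)} = (1/a)F(s/a) with a=3 and f(t) = e^(5t): L{e^(15t)} = (1/3) · 1/((s/3)-5) = (1/3) · 3/(s-15) = 1/(s-15)

Final answer: 1/(s-15)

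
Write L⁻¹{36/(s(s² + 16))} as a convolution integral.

36/(s(s² + 16)) = (1/s)·(36/(s² + 16)) = L{1}·L{9·sin(4t)}. So f(t) = 1*(9·sin(4t)) = ∫₀ᵗ 9·sin(4τ) dτ

Final answer: ∫₀ᵗ 9·sin(4τ) dτ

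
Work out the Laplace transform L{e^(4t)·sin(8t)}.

L{e^(at)·sin(ωt)} = ω/((s-a)² + ω²), so L{e^(4t)·sin(8t)} = 8/((s-4)² + 64)

Final answer: 8/((s-4)² + 64)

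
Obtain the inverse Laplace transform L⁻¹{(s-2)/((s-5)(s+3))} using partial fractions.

Using partial fractions, f(t) = (3e^(5t) + 5e^(-3t))/8

Final answer: (3e^(5t) + 5e^(-3t))/8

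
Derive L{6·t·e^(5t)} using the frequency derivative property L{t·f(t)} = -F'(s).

L{e^(5t)} = 1/(s-5). By frequency derivative: L{t·e^(5t)} = -d/ds[1/(s-5)] = -(-1)/(s-5)² = 1/(s-5)². Then L{6·t·e^(5t)} = 6·1/(s-5)² = 6/(s-5)²

Final answer: 6/(s-5)²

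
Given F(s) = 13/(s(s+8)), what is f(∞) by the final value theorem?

f(∞) = lim_{s→0} s·13/(s(s+8)) = lim_{s→0} 13/(s+8) = 13/8 = 13/8

Final answer: 13/8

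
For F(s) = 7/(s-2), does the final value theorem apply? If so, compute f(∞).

sF(s) = 7s/(s-2) has a pole at s = 2 in the right half-plane. Theorem does NOT apply (unstable system; f(t) = 7·e^(2t) grows without bound).

Final answer: Not applicable (unstable)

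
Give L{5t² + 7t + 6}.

L{5t² + 7t + 6} = 5·2/s³ + 7/s² + 6/s = 10/s³ + 7/s² + 6/s

Final answer: 10/s³ + 7/s² + 6/s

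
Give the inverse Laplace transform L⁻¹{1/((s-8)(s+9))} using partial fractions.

Decompose: A/(s-8) + B/(s+9). A = 1/17, B = -1/17. f(t) = (e^(8t) - e^(-9t))/17

Final answer: (e^(8t) - e^(-9t))/17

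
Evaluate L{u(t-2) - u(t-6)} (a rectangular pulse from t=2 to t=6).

L{u(t-a)} = e^(-as)/s. L{u(t-2) - u(t-6)} = (e^(-2s) - e^(-6s))/s

Final answer: (e^(-2s) - e^(-6s))/s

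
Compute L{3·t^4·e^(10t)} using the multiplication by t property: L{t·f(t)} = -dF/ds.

Using L{t^n·e^(at)} = n!/(s-a)^(n+1), L{t^4·e^(10t)} = 24/(s-10)^5, so L{3·t^4·e^(10t)} = 3·24/(s-10)^5 = 72/(s-10)^5

Final answer: 72/(s-10)^5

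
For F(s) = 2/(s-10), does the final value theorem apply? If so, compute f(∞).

sF(s) = 2s/(s-10) has a pole at s = 10 in the right half-plane. Theorem does NOT apply (unstable system; f(t) = 2·e^(10t) grows without bound).

Final answer: Not applicable (unstable)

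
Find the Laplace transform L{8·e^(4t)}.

L{e^(at)} = 1/(s-a), so L{e^(4t)} = 1/(s-4). Then L{8·e^(4t)} = 8/(s-4)

Final answer: 8/(s-4)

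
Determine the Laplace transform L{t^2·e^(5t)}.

L{t^n·e^(at)} = n!/(s-a)^(n+1), so L{t^2·e^(5t)} = 2/(s-5)^3

Final answer: 2/(s-5)^3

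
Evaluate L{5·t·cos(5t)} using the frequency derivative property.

L{cos(5t)} = s/(s² + 25). Derivative: d/ds[s/(s² + 25)] = [(s² + 25) - s·2s]/(s² + 25)² = (25 - s²)/(s² + 25)². So L{t·cos(5t)} = -F'(s) = (s² - 25)/(s² + 25)². Then L{5·t·cos(5t)} = 5·(s² - 25)/(s² + 25)²

Final answer: 5·(s² - 25)/(s² + 25)²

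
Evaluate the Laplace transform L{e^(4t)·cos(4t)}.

L{e^(at)·cos(ωt)} = (s-a)/((s-a)² + ω²), so L{e^(4t)·cos(4t)} = (s-4)/((s-4)² + 16)

Final answer: (s-4)/((s-4)² + 16)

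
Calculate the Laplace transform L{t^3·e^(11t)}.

L{t^n·e^(at)} = n!/(s-a)^(n+1), so L{t^3·e^(11t)} = 6/(s-11)^4

Final answer: 6/(s-11)^4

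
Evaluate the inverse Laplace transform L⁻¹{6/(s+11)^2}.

L⁻¹{n!/(s-a)^(n+1)} = t^n·e^(at) with n=1, a=-11. So L⁻¹{1/(s+11)^2} = t·e^(-11t), and L⁻¹{6/(s+11)^2} = (6/1)·t·e^(-11t) = 6·t·e^(-11t)

Final answer: 6·t·e^(-11t)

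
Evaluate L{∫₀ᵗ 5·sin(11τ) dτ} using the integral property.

L{∫₀ᵗ f(τ)dτ} = F(s)/s with F(s) = 55/(s² + 121), so the result is (55/(s² + 121))/s = 55/(s(s² + 121))

Final answer: 55/(s(s² + 121))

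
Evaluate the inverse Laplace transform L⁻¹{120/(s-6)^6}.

L⁻¹{n!/(s-a)^(n+1)} = t^n·e^(at), so L⁻¹{120/(s-6)^6} = t^5·e^(6t)

Final answer: t^5·e^(6t)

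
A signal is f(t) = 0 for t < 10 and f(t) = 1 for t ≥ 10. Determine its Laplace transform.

f(t) = u(t-10). L{u(t-10)} = e^(-10s)/s, so L{f(t)} = e^(-10s)/s

Final answer: e^(-10s)/s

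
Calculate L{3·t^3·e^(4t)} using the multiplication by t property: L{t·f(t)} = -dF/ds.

Using L{t^n·e^(at)} = n!/(s-a)^(n+1), L{t^3·e^(4t)} = 6/(s-4)^4, so L{3·t^3·e^(4t)} = 3·6/(s-4)^4 = 18/(s-4)^4

Final answer: 18/(s-4)^4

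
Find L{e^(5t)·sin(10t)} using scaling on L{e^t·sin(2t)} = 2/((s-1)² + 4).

Scaling with a=5: L{e^(5t)·sin(10t)} = (1/5) · 2/((s/5-1)² + 4). Simplifying: 10/((s-5)² + 100)

Final answer: 10/((s-5)² + 100)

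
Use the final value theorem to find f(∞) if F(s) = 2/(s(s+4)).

f(∞) = lim_{s→0} s·2/(s(s+4)) = lim_{s→0} 2/(s+4) = 2/4 = 1/2

Final answer: 1/2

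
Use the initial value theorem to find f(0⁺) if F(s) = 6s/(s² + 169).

f(0⁺) = lim_{s→∞} s·6s/(s² + 169) = lim_{s→∞} 6s²/(s² + 169) = 6

Final answer: 6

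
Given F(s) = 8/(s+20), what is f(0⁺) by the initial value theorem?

f(0⁺) = lim_{s→∞} s·8/(s+20) = lim_{s→∞} 8s/(s+20) = 8

Final answer: 8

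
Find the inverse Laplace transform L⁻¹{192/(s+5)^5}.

L⁻¹{n!/(s-a)^(n+1)} = t^n·e^(at) with n=4, a=-5. So L⁻¹{24/(s+5)^5} = t^4·e^(-5t), and L⁻¹{192/(s+5)^5} = (192/24)·t^4·e^(-5t) = 8·t^4·e^(-5t)

Final answer: 8·t^4·e^(-5t)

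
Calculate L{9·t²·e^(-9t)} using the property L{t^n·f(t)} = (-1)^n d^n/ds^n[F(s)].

L{e^(-9t)} = 1/(s+9). d/ds[1/(s+9)] = -1/(s+9)². d²/ds²[1/(s+9)] = 2/(s+9)³. So L{t²·e^(-9t)} = (-1)² · 2/(s+9)³ = 2/(s+9)³. Then L{9·t²·e^(-9t)} = 9·2/(s+9)³ = 18/(s+9)³

Final answer: 18/(s+9)³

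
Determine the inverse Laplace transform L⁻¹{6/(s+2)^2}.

L⁻¹{n!/(s-a)^(n+1)} = t^n·e^(at) with n=1, a=-2. So L⁻¹{1/(s+2)^2} = t·e^(-2t), and L⁻¹{6/(s+2)^2} = (6/1)·t·e^(-2t) = 6·t·e^(-2t)

Final answer: 6·t·e^(-2t)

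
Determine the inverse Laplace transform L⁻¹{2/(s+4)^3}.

L⁻¹{n!/(s-a)^(n+1)} = t^n·e^(at) with n=2, a=-4. So L⁻¹{2/(s+4)^3} = t^2·e^(-4t)

Final answer: t^2·e^(-4t)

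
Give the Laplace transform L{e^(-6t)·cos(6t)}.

L{e^(at)·cos(ωt)} = (s-a)/((s-a)² + ω²), so L{e^(-6t)·cos(6t)} = (s+6)/((s+6)² + 36)

Final answer: (s+6)/((s+6)² + 36)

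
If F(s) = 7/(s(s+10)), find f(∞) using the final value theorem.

f(∞) = lim_{s→0} s·7/(s(s+10)) = lim_{s→0} 7/(s+10) = 7/10 = 7/10

Final answer: 7/10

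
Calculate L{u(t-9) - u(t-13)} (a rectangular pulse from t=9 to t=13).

L{u(t-a)} = e^(-as)/s. L{u(t-9) - u(t-13)} = (e^(-9s) - e^(-13s))/s

Final answer: (e^(-9s) - e^(-13s))/s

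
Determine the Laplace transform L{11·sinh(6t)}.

L{sinh(ωt)} = ω/(s² - ω²), so L{sinh(6t)} = 6/(s² - 36). Then L{11·sinh(6t)} = 11·6/(s² - 36) = 66/(s² - 36)

Final answer: 66/(s² - 36)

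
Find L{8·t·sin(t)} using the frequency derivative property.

L{sin(t)} = 1/(s² + 1). By L{t·f(t)} = -F'(s): -d/ds[1/(s² + 1)] = -(1)·(-2s)/(s² + 1)² = 2s/(s² + 1)². Then L{8·t·sin(t)} = 8·2s/(s² + 1)² = 16s/(s² + 1)²

Final answer: 16s/(s² + 1)²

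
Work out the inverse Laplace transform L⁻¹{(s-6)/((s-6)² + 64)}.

Using frequency shift, L⁻¹{(s-6)/((s-6)² + 64)} = e^(6t)·cos(8t)

Final answer: e^(6t)·cos(8t)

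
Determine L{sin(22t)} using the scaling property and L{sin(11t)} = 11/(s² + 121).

Using L{f(at)} = (1/a)F(s/a) with a=2: L{sin(22t)} = (1/2) · 11/((s/2)² + 121) = (1/2) · 11·4/(s² + 484) = 22/(s² + 484)

Final answer: 22/(s² + 484)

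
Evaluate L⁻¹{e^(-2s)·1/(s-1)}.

L⁻¹{1/(s-1)} = e^t. By the time shift theorem, L⁻¹{e^(-as)F(s)} = u(t-a)f(t-a) with a=2, so L⁻¹{e^(-2s)·1/(s-1)} = u(t-2)·e^(t-2)

Final answer: u(t-2)·e^(t-2)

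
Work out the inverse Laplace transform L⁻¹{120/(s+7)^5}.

L⁻¹{n!/(s-a)^(n+1)} = t^n·e^(at) with n=4, a=-7. So L⁻¹{24/(s+7)^5} = t^4·e^(-7t), and L⁻¹{120/(s+7)^5} = (120/24)·t^4·e^(-7t) = 5·t^4·e^(-7t)

Final answer: 5·t^4·e^(-7t)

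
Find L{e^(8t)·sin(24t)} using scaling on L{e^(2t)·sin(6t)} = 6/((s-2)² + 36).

Scaling with a=4: L{e^(8t)·sin(24t)} = (1/4) · 6/((s/4-2)² + 36). Simplifying: 24/((s-8)² + 576)

Final answer: 24/((s-8)² + 576)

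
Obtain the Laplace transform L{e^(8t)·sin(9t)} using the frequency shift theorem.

Frequency shift: L{e^(at)f(t)} = F(s-a). L{e^(8t)·sin(9t)} = 9/((s-8)² + 81)

Final answer: 9/((s-8)² + 81)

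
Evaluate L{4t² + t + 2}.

L{4t² + t + 2} = 4·2/s³ + 1/s² + 2/s = 8/s³ + 1/s² + 2/s

Final answer: 8/s³ + 1/s² + 2/s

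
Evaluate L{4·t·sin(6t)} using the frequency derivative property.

L{sin(6t)} = 6/(s² + 36). By L{t·f(t)} = -F'(s): -d/ds[6/(s² + 36)] = -(6)·(-2s)/(s² + 36)² = 12s/(s² + 36)². Then L{4·t·sin(6t)} = 4·12s/(s² + 36)² = 48s/(s² + 36)²

Final answer: 48s/(s² + 36)²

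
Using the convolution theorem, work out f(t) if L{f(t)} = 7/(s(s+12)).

7/(s(s+12)) = (7/s)·(1/(s+12)) = L{7}·L{e^(-12t)}. By convolution, f(t) = 7*e^(-12t) = ∫₀ᵗ 7·e^(-12τ) dτ = 7·(1 - e^(-12t))/12

Final answer: 7·(1 - e^(-12t))/12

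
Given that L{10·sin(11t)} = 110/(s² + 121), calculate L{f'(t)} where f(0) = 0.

L{f'(t)} = s·F(s) - f(0) = s·110/(s² + 121) - 0 = 110s/(s² + 121)

Final answer: 110s/(s² + 121)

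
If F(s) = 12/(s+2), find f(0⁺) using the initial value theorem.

f(0⁺) = lim_{s→∞} s·12/(s+2) = lim_{s→∞} 12s/(s+2) = 12

Final answer: 12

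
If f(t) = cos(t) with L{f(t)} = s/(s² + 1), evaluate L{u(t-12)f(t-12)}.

Time shift theorem: L{u(t-a)f(t-a)} = e^(-as)F(s). Here a=12, F(s) = s/(s² + 1), so L{u(t-12)f(t-12)} = e^(-12s)·s/(s² + 1)

Final answer: e^(-12s)·s/(s² + 1)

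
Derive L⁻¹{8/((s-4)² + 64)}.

Form: b/((s-a)² + b²) → e^(at)sin(bt). With a=4, b=8

Final answer: e^(4t)·sin(8t)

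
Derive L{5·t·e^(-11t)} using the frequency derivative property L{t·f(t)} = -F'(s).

L{e^(-11t)} = 1/(s+11). By frequency derivative: L{t·e^(-11t)} = -d/ds[1/(s+11)] = -(-1)/(s+11)² = 1/(s+11)². Then L{5·t·e^(-11t)} = 5·1/(s+11)² = 5/(s+11)²

Final answer: 5/(s+11)²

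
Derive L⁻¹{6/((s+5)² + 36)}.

Form: b/((s-a)² + b²) → e^(at)sin(bt). With a=-5, b=6

Final answer: e^(-5t)·sin(6t)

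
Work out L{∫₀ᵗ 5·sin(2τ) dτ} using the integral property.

L{∫₀ᵗ f(τ)dτ} = F(s)/s with F(s) = 10/(s² + 4), so the result is (10/(s² + 4))/s = 10/(s(s² + 4))

Final answer: 10/(s(s² + 4))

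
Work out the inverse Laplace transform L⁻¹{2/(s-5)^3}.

L⁻¹{n!/(s-a)^(n+1)} = t^n·e^(at), so L⁻¹{2/(s-5)^3} = t^2·e^(5t)

Final answer: t^2·e^(5t)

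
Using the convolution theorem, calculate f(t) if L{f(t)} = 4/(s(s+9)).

4/(s(s+9)) = (4/s)·(1/(s+9)) = L{4}·L{e^(-9t)}. By convolution, f(t) = 4*e^(-9t) = ∫₀ᵗ 4·e^(-9τ) dτ = 4·(1 - e^(-9t))/9

Final answer: 4·(1 - e^(-9t))/9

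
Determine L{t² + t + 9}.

L{t² + t + 9} = 2/s³ + 1/s² + 9/s = 2/s³ + 1/s² + 9/s

Final answer: 2/s³ + 1/s² + 9/s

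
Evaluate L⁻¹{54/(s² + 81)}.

This is the form c·a/(s² + a²) with a = 9, c = 6. L⁻¹ = 6·sin(9t)

Final answer: 6·sin(9t)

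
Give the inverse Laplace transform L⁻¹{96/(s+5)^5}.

L⁻¹{n!/(s-a)^(n+1)} = t^n·e^(at) with n=4, a=-5. So L⁻¹{24/(s+5)^5} = t^4·e^(-5t), and L⁻¹{96/(s+5)^5} = (96/24)·t^4·e^(-5t) = 4·t^4·e^(-5t)

Final answer: 4·t^4·e^(-5t)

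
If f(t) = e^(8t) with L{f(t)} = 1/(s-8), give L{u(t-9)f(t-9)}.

Time shift theorem: L{u(t-a)f(t-a)} = e^(-as)F(s). Here a=9, F(s) = 1/(s-8), so L{u(t-9)f(t-9)} = e^(-9s)·1/(s-8)

Final answer: e^(-9s)·1/(s-8)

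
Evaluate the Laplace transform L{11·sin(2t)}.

L{sin(ωt)} = ω/(s² + ω²), so L{sin(2t)} = 2/(s² + 4). Then L{11·sin(2t)} = 11·2/(s² + 4) = 22/(s² + 4)

Final answer: 22/(s² + 4)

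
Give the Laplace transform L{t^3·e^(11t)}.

L{t^n·e^(at)} = n!/(s-a)^(n+1), so L{t^3·e^(11t)} = 6/(s-11)^4

Final answer: 6/(s-11)^4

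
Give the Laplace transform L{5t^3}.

L{5t^3} = 5 · L{t^3} = 5 · 6/s^4 = 30/s^4

Final answer: 30/s^4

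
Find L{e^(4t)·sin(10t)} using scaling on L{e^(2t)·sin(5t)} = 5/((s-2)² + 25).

Scaling with a=2: L{e^(4t)·sin(10t)} = (1/2) · 5/((s/2-2)² + 25). Simplifying: 10/((s-4)² + 100)

Final answer: 10/((s-4)² + 100)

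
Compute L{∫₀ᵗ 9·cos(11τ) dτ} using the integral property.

L{∫₀ᵗ f(τ)dτ} = F(s)/s with F(s) = 9s/(s² + 121), so the result is (9s/(s² + 121))/s = 9/(s² + 121)

Final answer: 9/(s² + 121)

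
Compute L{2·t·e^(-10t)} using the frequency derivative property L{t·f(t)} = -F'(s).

L{e^(-10t)} = 1/(s+10). By frequency derivative: L{t·e^(-10t)} = -d/ds[1/(s+10)] = -(-1)/(s+10)² = 1/(s+10)². Then L{2·t·e^(-10t)} = 2·1/(s+10)² = 2/(s+10)²

Final answer: 2/(s+10)²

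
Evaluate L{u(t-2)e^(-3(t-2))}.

u(t-a)f(t-a) with f(t)=e^(-3t). L{e^(-3t)} = 1/(s+3). By time shift: e^(-2s)/(s+3)

Final answer: e^(-2s)/(s+3)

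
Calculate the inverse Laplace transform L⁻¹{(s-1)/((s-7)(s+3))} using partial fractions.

Using partial fractions, f(t) = (6e^(7t) + 4e^(-3t))/10

Final answer: (6e^(7t) + 4e^(-3t))/10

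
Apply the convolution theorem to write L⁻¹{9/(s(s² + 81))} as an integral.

9/(s(s² + 81)) = (1/s)·(9/(s² + 81)) = L{1}·L{sin(9t)}. So f(t) = 1*(sin(9t)) = ∫₀ᵗ sin(9τ) dτ

Final answer: ∫₀ᵗ sin(9τ) dτ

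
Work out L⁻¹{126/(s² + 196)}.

This is the form c·a/(s² + a²) with a = 14, c = 9. L⁻¹ = 9·sin(14t)

Final answer: 9·sin(14t)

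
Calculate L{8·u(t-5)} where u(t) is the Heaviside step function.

L{u(t-a)} = e^(-as)/s. Here a=5, so L{u(t-5)} = e^(-5s)/s, and L{8·u(t-5)} = 8·e^(-5s)/s

Final answer: 8·e^(-5s)/s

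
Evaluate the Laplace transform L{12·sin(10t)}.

L{sin(ωt)} = ω/(s² + ω²), so L{sin(10t)} = 10/(s² + 100). Then L{12·sin(10t)} = 12·10/(s² + 100) = 120/(s² + 100)

Final answer: 120/(s² + 100)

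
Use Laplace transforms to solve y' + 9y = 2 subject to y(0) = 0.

sY + 9Y = 2/s. Y = 2/(s(s+9)). Partial fractions: Y = 2/9/s - 2/9/(s+9)

Final answer: y(t) = 2/9(1 - e^(-9t))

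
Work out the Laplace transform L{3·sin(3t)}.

L{sin(ωt)} = ω/(s² + ω²), so L{sin(3t)} = 3/(s² + 9). Then L{3·sin(3t)} = 3·3/(s² + 9) = 9/(s² + 9)

Final answer: 9/(s² + 9)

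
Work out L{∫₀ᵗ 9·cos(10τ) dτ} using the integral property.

L{∫₀ᵗ f(τ)dτ} = F(s)/s with F(s) = 9s/(s² + 100), so the result is (9s/(s² + 100))/s = 9/(s² + 100)

Final answer: 9/(s² + 100)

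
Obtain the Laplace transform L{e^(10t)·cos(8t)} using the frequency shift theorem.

Frequency shift: L{e^(at)f(t)} = F(s-a). L{e^(10t)·cos(8t)} = (s-10)/((s-10)² + 64)

Final answer: (s-10)/((s-10)² + 64)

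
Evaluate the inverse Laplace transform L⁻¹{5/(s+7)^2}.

L⁻¹{n!/(s-a)^(n+1)} = t^n·e^(at) with n=1, a=-7. So L⁻¹{1/(s+7)^2} = t·e^(-7t), and L⁻¹{5/(s+7)^2} = (5/1)·t·e^(-7t) = 5·t·e^(-7t)

Final answer: 5·t·e^(-7t)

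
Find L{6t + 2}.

L{6t + 2} = 6·L{t} + 2·L{1} = 6/s² + 2/s

Final answer: 6/s² + 2/s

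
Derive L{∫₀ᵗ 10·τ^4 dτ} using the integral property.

L{∫₀ᵗ f(τ)dτ} = F(s)/s with f(t) = 10t^4. F(s) = 240/s^5, so L{∫₀ᵗ 10·τ^4 dτ} = (240/s^5)/s = 240/s^6. (Check: ∫₀ᵗ 10·τ^4 dτ = 10t^5/5.)

Final answer: 240/s^6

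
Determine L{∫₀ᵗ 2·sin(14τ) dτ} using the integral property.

L{∫₀ᵗ f(τ)dτ} = F(s)/s with F(s) = 28/(s² + 196), so the result is (28/(s² + 196))/s = 28/(s(s² + 196))

Final answer: 28/(s(s² + 196))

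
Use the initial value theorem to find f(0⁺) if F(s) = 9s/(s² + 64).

f(0⁺) = lim_{s→∞} s·9s/(s² + 64) = lim_{s→∞} 9s²/(s² + 64) = 9

Final answer: 9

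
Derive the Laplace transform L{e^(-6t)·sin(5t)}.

L{e^(at)·sin(ωt)} = ω/((s-a)² + ω²), so L{e^(-6t)·sin(5t)} = 5/((s+6)² + 25)

Final answer: 5/((s+6)² + 25)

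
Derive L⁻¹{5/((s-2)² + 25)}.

Form: b/((s-a)² + b²) → e^(at)sin(bt). With a=2, b=5

Final answer: e^(2t)·sin(5t)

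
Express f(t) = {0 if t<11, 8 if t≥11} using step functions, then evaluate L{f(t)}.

f(t) = 8·u(t-11). L{u(t-11)} = e^(-11s)/s, so L{f(t)} = 8·e^(-11s)/s

Final answer: 8·e^(-11s)/s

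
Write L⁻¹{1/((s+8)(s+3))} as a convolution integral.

1/((s+8)(s+3)) = (1/(s+8))·(1/(s+3)) = L{e^(-8t)}·L{e^(-3t)}. So f(t) = e^(-8t)*e^(-3t) = ∫₀ᵗ e^(-8τ)·e^(-3(t-τ)) dτ

Final answer: ∫₀ᵗ e^(-8τ)·e^(-3(t-τ)) dτ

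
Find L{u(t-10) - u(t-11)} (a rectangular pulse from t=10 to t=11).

L{u(t-a)} = e^(-as)/s. L{u(t-10) - u(t-11)} = (e^(-10s) - e^(-11s))/s

Final answer: (e^(-10s) - e^(-11s))/s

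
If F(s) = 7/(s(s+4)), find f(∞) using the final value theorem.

f(∞) = lim_{s→0} s·7/(s(s+4)) = lim_{s→0} 7/(s+4) = 7/4 = 7/4

Final answer: 7/4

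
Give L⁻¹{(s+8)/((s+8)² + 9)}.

Using frequency shift: L⁻¹{(s-a)/((s-a)² + b²)} = e^(at)cos(bt). Here a=-8, b=3

Final answer: e^(-8t)·cos(3t)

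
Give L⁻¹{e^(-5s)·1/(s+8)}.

L⁻¹{1/(s+8)} = e^(-8t). By the time shift theorem, L⁻¹{e^(-as)F(s)} = u(t-a)f(t-a) with a=5, so L⁻¹{e^(-5s)·1/(s+8)} = u(t-5)·e^(-8(t-5))

Final answer: u(t-5)·e^(-8(t-5))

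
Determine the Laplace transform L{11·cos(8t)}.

L{cos(ωt)} = s/(s² + ω²), so L{cos(8t)} = s/(s² + 64). Then L{11·cos(8t)} = 11·s/(s² + 64) = 11s/(s² + 64)

Final answer: 11s/(s² + 64)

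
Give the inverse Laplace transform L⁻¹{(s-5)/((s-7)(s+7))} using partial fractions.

Using partial fractions, f(t) = (2e^(7t) + 12e^(-7t))/14

Final answer: (2e^(7t) + 12e^(-7t))/14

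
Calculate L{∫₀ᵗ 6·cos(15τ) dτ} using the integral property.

L{∫₀ᵗ f(τ)dτ} = F(s)/s with F(s) = 6s/(s² + 225), so the result is (6s/(s² + 225))/s = 6/(s² + 225)

Final answer: 6/(s² + 225)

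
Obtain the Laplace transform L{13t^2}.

L{13t^2} = 13 · L{t^2} = 13 · 2/s^3 = 26/s^3

Final answer: 26/s^3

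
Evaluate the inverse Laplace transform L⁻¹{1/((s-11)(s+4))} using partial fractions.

Decompose: A/(s-11) + B/(s+4). A = 1/15, B = -1/15. f(t) = (e^(11t) - e^(-4t))/15

Final answer: (e^(11t) - e^(-4t))/15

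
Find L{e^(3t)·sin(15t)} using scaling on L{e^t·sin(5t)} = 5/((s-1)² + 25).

Scaling with a=3: L{e^(3t)·sin(15t)} = (1/3) · 5/((s/3-1)² + 25). Simplifying: 15/((s-3)² + 225)

Final answer: 15/((s-3)² + 225)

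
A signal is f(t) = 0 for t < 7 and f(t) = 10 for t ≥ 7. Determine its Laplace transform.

f(t) = 10·u(t-7). L{u(t-7)} = e^(-7s)/s, so L{f(t)} = 10·e^(-7s)/s

Final answer: 10·e^(-7s)/s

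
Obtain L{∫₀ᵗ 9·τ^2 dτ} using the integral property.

L{∫₀ᵗ f(τ)dτ} = F(s)/s with f(t) = 9t^2. F(s) = 18/s^3, so L{∫₀ᵗ 9·τ^2 dτ} = (18/s^3)/s = 18/s^4. (Check: ∫₀ᵗ 9·τ^2 dτ = 9t^3/3.)

Final answer: 18/s^4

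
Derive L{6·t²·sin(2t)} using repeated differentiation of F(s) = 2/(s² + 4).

F(s) = 2/(s² + 4). F'(s) = -4s/(s² + 4)². F''(s) = -4(4 - 3s²)/(s² + 4)³ = (12s² - 16)/(s² + 4)³. So L{t²·sin(2t)} = (-1)² F''(s) = (12s² - 16)/(s² + 4)³. Then L{6·t²·sin(2t)} = 6·(12s² - 16)/(s² + 4)³ = (72s² - 96)/(s² + 4)³

Final answer: (72s² - 96)/(s² + 4)³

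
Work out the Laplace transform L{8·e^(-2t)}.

L{e^(at)} = 1/(s-a), so L{e^(-2t)} = 1/(s+2). Then L{8·e^(-2t)} = 8/(s+2)

Final answer: 8/(s+2)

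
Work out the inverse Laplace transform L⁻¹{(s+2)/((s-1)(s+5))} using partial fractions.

Using partial fractions, f(t) = (3e^t + 3e^(-5t))/6

Final answer: (3e^t + 3e^(-5t))/6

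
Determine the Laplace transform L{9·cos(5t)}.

L{cos(ωt)} = s/(s² + ω²), so L{cos(5t)} = s/(s² + 25). Then L{9·cos(5t)} = 9·s/(s² + 25) = 9s/(s² + 25)

Final answer: 9s/(s² + 25)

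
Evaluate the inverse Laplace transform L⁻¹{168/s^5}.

L⁻¹{n!/s^(n+1)} = t^n with n=4. So L⁻¹{24/s^5} = t^4, and L⁻¹{168/s^5} = (168/24)·t^4 = 7·t^4

Final answer: 7·t^4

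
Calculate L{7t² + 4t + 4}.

L{7t² + 4t + 4} = 7·2/s³ + 4/s² + 4/s = 14/s³ + 4/s² + 4/s

Final answer: 14/s³ + 4/s² + 4/s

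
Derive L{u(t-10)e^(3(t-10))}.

u(t-a)f(t-a) with f(t)=e^(3t). L{e^(3t)} = 1/(s-3). By time shift: e^(-10s)/(s-3)

Final answer: e^(-10s)/(s-3)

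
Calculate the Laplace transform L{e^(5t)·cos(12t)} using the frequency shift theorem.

Frequency shift: L{e^(at)f(t)} = F(s-a). L{e^(5t)·cos(12t)} = (s-5)/((s-5)² + 144)

Final answer: (s-5)/((s-5)² + 144)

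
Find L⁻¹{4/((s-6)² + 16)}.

Form: b/((s-a)² + b²) → e^(at)sin(bt). With a=6, b=4

Final answer: e^(6t)·sin(4t)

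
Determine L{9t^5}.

L{t^n} = n!/s^(n+1). So L{9t^5} = 9·5!/s^6 = 1080/s^6

Final answer: 1080/s^6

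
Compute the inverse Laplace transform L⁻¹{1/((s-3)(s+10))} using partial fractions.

Decompose: A/(s-3) + B/(s+10). A = 1/13, B = -1/13. f(t) = (e^(3t) - e^(-10t))/13

Final answer: (e^(3t) - e^(-10t))/13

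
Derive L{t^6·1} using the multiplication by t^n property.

L{1} = 1/s. d^1/ds^1[1/s] = -1/s². d^2/ds^2[1/s] = 2/s^3. d^3/ds^3[1/s] = -6/s^4. d^4/ds^4[1/s] = 24/s^5. d^5/ds^5[1/s] = -120/s^6. d^6/ds^6[1/s] = 720/s^7. So L{t^6} = (-1)^{6}·720/s^7 = 720/s^7

Final answer: 720/s^7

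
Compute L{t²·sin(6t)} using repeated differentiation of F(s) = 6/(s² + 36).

F(s) = 6/(s² + 36). F'(s) = -12s/(s² + 36)². F''(s) = -12(36 - 3s²)/(s² + 36)³ = (36s² - 432)/(s² + 36)³. So L{t²·sin(6t)} = (-1)² F''(s) = (36s² - 432)/(s² + 36)³

Final answer: (36s² - 432)/(s² + 36)³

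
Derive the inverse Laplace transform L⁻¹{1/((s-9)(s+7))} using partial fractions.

Decompose: A/(s-9) + B/(s+7). A = 1/16, B = -1/16. f(t) = (e^(9t) - e^(-7t))/16

Final answer: (e^(9t) - e^(-7t))/16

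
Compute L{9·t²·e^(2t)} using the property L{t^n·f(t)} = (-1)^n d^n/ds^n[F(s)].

L{e^(2t)} = 1/(s-2). d/ds[1/(s-2)] = -1/(s-2)². d²/ds²[1/(s-2)] = 2/(s-2)³. So L{t²·e^(2t)} = (-1)² · 2/(s-2)³ = 2/(s-2)³. Then L{9·t²·e^(2t)} = 9·2/(s-2)³ = 18/(s-2)³

Final answer: 18/(s-2)³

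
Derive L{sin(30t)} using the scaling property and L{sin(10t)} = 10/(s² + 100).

Using L{f(at)} = (1/a)F(s/a) with a=3: L{sin(30t)} = (1/3) · 10/((s/3)² + 100) = (1/3) · 10·9/(s² + 900) = 30/(s² + 900)

Final answer: 30/(s² + 900)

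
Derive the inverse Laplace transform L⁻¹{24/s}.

L⁻¹{c/s} = c, so L⁻¹{24/s} = 24

Final answer: 24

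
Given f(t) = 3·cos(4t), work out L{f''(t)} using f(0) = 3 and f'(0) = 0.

F(s) = 3s/(s² + 16). L{f''(t)} = s²F(s) - sf(0) - f'(0) = 3s³/(s² + 16) - 3s = (3s³ - 3s(s² + 16))/(s² + 16) = -48s/(s² + 16)

Final answer: -48s/(s² + 16)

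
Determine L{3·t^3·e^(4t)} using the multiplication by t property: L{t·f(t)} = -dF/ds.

Using L{t^n·e^(at)} = n!/(s-a)^(n+1), L{t^3·e^(4t)} = 6/(s-4)^4, so L{3·t^3·e^(4t)} = 3·6/(s-4)^4 = 18/(s-4)^4

Final answer: 18/(s-4)^4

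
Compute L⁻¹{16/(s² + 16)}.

This is the form c·a/(s² + a²) with a = 4, c = 4. L⁻¹ = 4·sin(4t)

Final answer: 4·sin(4t)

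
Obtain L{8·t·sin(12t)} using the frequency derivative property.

L{sin(12t)} = 12/(s² + 144). By L{t·f(t)} = -F'(s): -d/ds[12/(s² + 144)] = -(12)·(-2s)/(s² + 144)² = 24s/(s² + 144)². Then L{8·t·sin(12t)} = 8·24s/(s² + 144)² = 192s/(s² + 144)²

Final answer: 192s/(s² + 144)²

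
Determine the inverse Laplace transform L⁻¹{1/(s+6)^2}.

L⁻¹{n!/(s-a)^(n+1)} = t^n·e^(at), so L⁻¹{1/(s+6)^2} = t·e^(-6t)

Final answer: t·e^(-6t)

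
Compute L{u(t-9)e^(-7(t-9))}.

u(t-a)f(t-a) with f(t)=e^(-7t). L{e^(-7t)} = 1/(s+7). By time shift: e^(-9s)/(s+7)

Final answer: e^(-9s)/(s+7)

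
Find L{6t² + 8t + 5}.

L{6t² + 8t + 5} = 6·2/s³ + 8/s² + 5/s = 12/s³ + 8/s² + 5/s

Final answer: 12/s³ + 8/s² + 5/s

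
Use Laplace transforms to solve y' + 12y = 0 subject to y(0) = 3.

L{y'} + 12L{y} = 0. sY - 3 + 12Y = 0. Y(s+12) = 3. Y = 3/(s+12)

Final answer: y(t) = 3e^(-12t)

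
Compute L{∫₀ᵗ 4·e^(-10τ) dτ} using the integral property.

L{∫₀ᵗ f(τ)dτ} = F(s)/s with F(s) = 4/(s+10), so L{∫₀ᵗ 4·e^(-10τ) dτ} = 4/(s(s+10))

Final answer: 4/(s(s+10))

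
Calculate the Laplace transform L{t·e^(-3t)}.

L{t^n·e^(at)} = n!/(s-a)^(n+1), so L{t·e^(-3t)} = 1/(s+3)^2

Final answer: 1/(s+3)^2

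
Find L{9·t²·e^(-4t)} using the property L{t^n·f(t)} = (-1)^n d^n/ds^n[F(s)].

L{e^(-4t)} = 1/(s+4). d/ds[1/(s+4)] = -1/(s+4)². d²/ds²[1/(s+4)] = 2/(s+4)³. So L{t²·e^(-4t)} = (-1)² · 2/(s+4)³ = 2/(s+4)³. Then L{9·t²·e^(-4t)} = 9·2/(s+4)³ = 18/(s+4)³

Final answer: 18/(s+4)³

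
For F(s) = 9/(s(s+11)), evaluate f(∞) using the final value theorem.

f(∞) = lim_{s→0} s·9/(s(s+11)) = lim_{s→0} 9/(s+11) = 9/11 = 9/11

Final answer: 9/11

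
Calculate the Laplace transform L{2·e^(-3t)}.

L{e^(at)} = 1/(s-a), so L{e^(-3t)} = 1/(s+3). Then L{2·e^(-3t)} = 2/(s+3)

Final answer: 2/(s+3)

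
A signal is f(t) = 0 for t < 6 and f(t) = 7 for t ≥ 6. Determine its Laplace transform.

f(t) = 7·u(t-6). L{u(t-6)} = e^(-6s)/s, so L{f(t)} = 7·e^(-6s)/s

Final answer: 7·e^(-6s)/s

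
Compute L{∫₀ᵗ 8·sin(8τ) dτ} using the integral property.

L{∫₀ᵗ f(τ)dτ} = F(s)/s with F(s) = 64/(s² + 64), so the result is (64/(s² + 64))/s = 64/(s(s² + 64))

Final answer: 64/(s(s² + 64))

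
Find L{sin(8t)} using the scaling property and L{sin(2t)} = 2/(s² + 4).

Using L{f(at)} = (1/a)F(s/a) with a=4: L{sin(8t)} = (1/4) · 2/((s/4)² + 4) = (1/4) · 2·16/(s² + 64) = 8/(s² + 64)

Final answer: 8/(s² + 64)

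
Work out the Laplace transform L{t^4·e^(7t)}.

L{t^n·e^(at)} = n!/(s-a)^(n+1), so L{t^4·e^(7t)} = 24/(s-7)^5

Final answer: 24/(s-7)^5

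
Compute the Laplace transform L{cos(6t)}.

L{cos(ωt)} = s/(s² + ω²), so L{cos(6t)} = s/(s² + 36)

Final answer: s/(s² + 36)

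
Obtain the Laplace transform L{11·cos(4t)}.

L{cos(ωt)} = s/(s² + ω²), so L{cos(4t)} = s/(s² + 16). Then L{11·cos(4t)} = 11·s/(s² + 16) = 11s/(s² + 16)

Final answer: 11s/(s² + 16)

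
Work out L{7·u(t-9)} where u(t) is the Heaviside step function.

L{u(t-a)} = e^(-as)/s. Here a=9, so L{u(t-9)} = e^(-9s)/s, and L{7·u(t-9)} = 7·e^(-9s)/s

Final answer: 7·e^(-9s)/s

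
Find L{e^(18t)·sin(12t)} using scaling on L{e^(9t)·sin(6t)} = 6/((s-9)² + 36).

Scaling with a=2: L{e^(18t)·sin(12t)} = (1/2) · 6/((s/2-9)² + 36). Simplifying: 12/((s-18)² + 144)

Final answer: 12/((s-18)² + 144)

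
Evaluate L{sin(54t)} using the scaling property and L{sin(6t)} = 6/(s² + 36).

Using L{f(at)} = (1/a)F(s/a) with a=9: L{sin(54t)} = (1/9) · 6/((s/9)² + 36) = (1/9) · 6·81/(s² + 2916) = 54/(s² + 2916)

Final answer: 54/(s² + 2916)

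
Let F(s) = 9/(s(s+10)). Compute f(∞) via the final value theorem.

f(∞) = lim_{s→0} s·9/(s(s+10)) = lim_{s→0} 9/(s+10) = 9/10 = 9/10

Final answer: 9/10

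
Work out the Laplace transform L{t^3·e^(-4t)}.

L{t^n·e^(at)} = n!/(s-a)^(n+1), so L{t^3·e^(-4t)} = 6/(s+4)^4

Final answer: 6/(s+4)^4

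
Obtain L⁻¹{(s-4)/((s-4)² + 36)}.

Using frequency shift: L⁻¹{(s-a)/((s-a)² + b²)} = e^(at)cos(bt). Here a=4, b=6

Final answer: e^(4t)·cos(6t)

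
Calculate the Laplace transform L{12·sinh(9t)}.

L{sinh(ωt)} = ω/(s² - ω²), so L{sinh(9t)} = 9/(s² - 81). Then L{12·sinh(9t)} = 12·9/(s² - 81) = 108/(s² - 81)

Final answer: 108/(s² - 81)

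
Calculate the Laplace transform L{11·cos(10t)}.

L{cos(ωt)} = s/(s² + ω²), so L{cos(10t)} = s/(s² + 100). Then L{11·cos(10t)} = 11·s/(s² + 100) = 11s/(s² + 100)

Final answer: 11s/(s² + 100)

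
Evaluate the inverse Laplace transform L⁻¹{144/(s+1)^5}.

L⁻¹{n!/(s-a)^(n+1)} = t^n·e^(at) with n=4, a=-1. So L⁻¹{24/(s+1)^5} = t^4·e^(-t), and L⁻¹{144/(s+1)^5} = (144/24)·t^4·e^(-t) = 6·t^4·e^(-t)

Final answer: 6·t^4·e^(-t)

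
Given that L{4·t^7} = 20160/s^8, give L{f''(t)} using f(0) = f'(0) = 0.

L{f''(t)} = s²F(s) - sf(0) - f'(0) = s²·20160/s^8 - 0 - 0 = 20160/s^6

Final answer: 20160/s^6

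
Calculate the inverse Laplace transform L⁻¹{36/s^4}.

L⁻¹{n!/s^(n+1)} = t^n with n=3. So L⁻¹{6/s^4} = t^3, and L⁻¹{36/s^4} = (36/6)·t^3 = 6·t^3

Final answer: 6·t^3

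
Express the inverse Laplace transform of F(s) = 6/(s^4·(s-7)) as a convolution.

6/(s^4·(s-7)) = (6/s^4)·(1/(s-7)) = L{t^3}·L{e^(7t)}. So f(t) = t^3*e^(7t) = ∫₀ᵗ τ^3·e^(7(t-τ)) dτ

Final answer: ∫₀ᵗ τ^3·e^(7(t-τ)) dτ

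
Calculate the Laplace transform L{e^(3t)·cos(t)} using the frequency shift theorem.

Frequency shift: L{e^(at)f(t)} = F(s-a). L{e^(3t)·cos(t)} = (s-3)/((s-3)² + 1)

Final answer: (s-3)/((s-3)² + 1)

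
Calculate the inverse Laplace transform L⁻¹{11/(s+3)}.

L⁻¹{1/(s-a)} = e^(at), so L⁻¹{1/(s+3)} = e^(-3t), and L⁻¹{11/(s+3)} = 11·e^(-3t)

Final answer: 11·e^(-3t)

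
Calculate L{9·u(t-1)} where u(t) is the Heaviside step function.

L{u(t-a)} = e^(-as)/s. Here a=1, so L{u(t-1)} = e^(-s)/s, and L{9·u(t-1)} = 9·e^(-s)/s

Final answer: 9·e^(-s)/s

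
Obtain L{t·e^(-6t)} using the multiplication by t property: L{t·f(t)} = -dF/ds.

Using L{t^n·e^(at)} = n!/(s-a)^(n+1), L{t·e^(-6t)} = 1/(s+6)^2

Final answer: 1/(s+6)^2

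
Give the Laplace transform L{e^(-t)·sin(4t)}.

L{e^(at)·sin(ωt)} = ω/((s-a)² + ω²), so L{e^(-t)·sin(4t)} = 4/((s+1)² + 16)

Final answer: 4/((s+1)² + 16)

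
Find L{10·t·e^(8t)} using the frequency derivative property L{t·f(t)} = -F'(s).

L{e^(8t)} = 1/(s-8). By frequency derivative: L{t·e^(8t)} = -d/ds[1/(s-8)] = -(-1)/(s-8)² = 1/(s-8)². Then L{10·t·e^(8t)} = 10·1/(s-8)² = 10/(s-8)²

Final answer: 10/(s-8)²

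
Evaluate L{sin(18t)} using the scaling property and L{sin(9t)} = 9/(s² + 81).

Using L{f(at)} = (1/a)F(s/a) with a=2: L{sin(18t)} = (1/2) · 9/((s/2)² + 81) = (1/2) · 9·4/(s² + 324) = 18/(s² + 324)

Final answer: 18/(s² + 324)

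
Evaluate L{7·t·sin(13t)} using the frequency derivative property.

L{sin(13t)} = 13/(s² + 169). By L{t·f(t)} = -F'(s): -d/ds[13/(s² + 169)] = -(13)·(-2s)/(s² + 169)² = 26s/(s² + 169)². Then L{7·t·sin(13t)} = 7·26s/(s² + 169)² = 182s/(s² + 169)²

Final answer: 182s/(s² + 169)²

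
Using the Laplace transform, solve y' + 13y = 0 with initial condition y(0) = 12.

L{y'} + 13L{y} = 0. sY - 12 + 13Y = 0. Y(s+13) = 12. Y = 12/(s+13)

Final answer: y(t) = 12e^(-13t)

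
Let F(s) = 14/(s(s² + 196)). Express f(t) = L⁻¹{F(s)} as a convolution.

14/(s(s² + 196)) = (1/s)·(14/(s² + 196)) = L{1}·L{sin(14t)}. So f(t) = 1*(sin(14t)) = ∫₀ᵗ sin(14τ) dτ

Final answer: ∫₀ᵗ sin(14τ) dτ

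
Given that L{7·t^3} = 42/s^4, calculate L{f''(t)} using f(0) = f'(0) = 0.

L{f''(t)} = s²F(s) - sf(0) - f'(0) = s²·42/s^4 - 0 - 0 = 42/s^2

Final answer: 42/s^2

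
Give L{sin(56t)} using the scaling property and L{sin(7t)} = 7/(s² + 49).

Using L{f(at)} = (1/a)F(s/a) with a=8: L{sin(56t)} = (1/8) · 7/((s/8)² + 49) = (1/8) · 7·64/(s² + 3136) = 56/(s² + 3136)

Final answer: 56/(s² + 3136)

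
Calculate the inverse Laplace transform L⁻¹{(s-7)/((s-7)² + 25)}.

Using frequency shift, L⁻¹{(s-7)/((s-7)² + 25)} = e^(7t)·cos(5t)

Final answer: e^(7t)·cos(5t)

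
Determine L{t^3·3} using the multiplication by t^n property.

L{3} = 3/s. d^1/ds^1[1/s] = -1/s². d^2/ds^2[1/s] = 2/s^3. d^3/ds^3[1/s] = -6/s^4. So L{t^3} = (-1)^{3}·-6/s^4 = 6/s^4. Then L{t^3·3} = 3·6/s^4 = 18/s^4

Final answer: 18/s^4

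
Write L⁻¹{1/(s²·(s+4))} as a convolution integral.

1/(s²·(s+4)) = (1/s^2)·(1/(s+4)) = L{t}·L{e^(-4t)}. So f(t) = t*e^(-4t) = ∫₀ᵗ τ·e^(-4(t-τ)) dτ

Final answer: ∫₀ᵗ τ·e^(-4(t-τ)) dτ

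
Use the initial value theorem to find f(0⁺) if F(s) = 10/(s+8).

f(0⁺) = lim_{s→∞} s·10/(s+8) = lim_{s→∞} 10s/(s+8) = 10

Final answer: 10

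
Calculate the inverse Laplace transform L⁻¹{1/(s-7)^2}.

L⁻¹{n!/(s-a)^(n+1)} = t^n·e^(at) with n=1, a=7. So L⁻¹{1/(s-7)^2} = t·e^(7t)

Final answer: t·e^(7t)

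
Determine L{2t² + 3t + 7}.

L{2t² + 3t + 7} = 2·2/s³ + 3/s² + 7/s = 4/s³ + 3/s² + 7/s

Final answer: 4/s³ + 3/s² + 7/s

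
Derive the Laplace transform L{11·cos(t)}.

L{cos(ωt)} = s/(s² + ω²), so L{cos(t)} = s/(s² + 1). Then L{11·cos(t)} = 11·s/(s² + 1) = 11s/(s² + 1)

Final answer: 11s/(s² + 1)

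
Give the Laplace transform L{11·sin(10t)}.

L{sin(ωt)} = ω/(s² + ω²), so L{sin(10t)} = 10/(s² + 100). Then L{11·sin(10t)} = 11·10/(s² + 100) = 110/(s² + 100)

Final answer: 110/(s² + 100)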